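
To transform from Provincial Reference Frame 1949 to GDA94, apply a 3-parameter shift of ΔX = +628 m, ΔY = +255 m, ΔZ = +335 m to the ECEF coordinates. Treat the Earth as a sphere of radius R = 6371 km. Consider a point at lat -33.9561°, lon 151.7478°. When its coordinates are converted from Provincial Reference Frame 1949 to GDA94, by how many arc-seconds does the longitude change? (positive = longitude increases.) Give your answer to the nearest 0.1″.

Δλ = -20.4″

sin φ = -0.558558, cos φ = 0.829466, sin λ = 0.473353, cos λ = -0.880873.
East component: ΔE = −sin λ·ΔX + cos λ·ΔY = −(0.473353)(628) + (-0.880873)(255) = -521.89 m.
1° of latitude spans πR/180 = 111195 m; at latitude φ, 1° of longitude spans that × cos φ = 92232.4 m, so Δλ = -521.89 / 92232.4 × 3600 = -20.370″.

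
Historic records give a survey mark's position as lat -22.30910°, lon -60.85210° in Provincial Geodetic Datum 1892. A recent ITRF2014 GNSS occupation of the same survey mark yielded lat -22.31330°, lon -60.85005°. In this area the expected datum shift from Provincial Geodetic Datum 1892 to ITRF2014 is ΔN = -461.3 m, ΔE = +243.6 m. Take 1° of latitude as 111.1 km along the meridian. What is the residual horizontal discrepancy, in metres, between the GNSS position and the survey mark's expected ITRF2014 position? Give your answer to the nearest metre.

33 m

Observed coordinate differences: Δφ = -0.00420°, Δλ = +0.00205°.
Converting to metres (1° lat = 111100 m, cos φ = 0.925149): observed ΔN = -466.6 m, observed ΔE = 210.7 m.
Subtracting the expected shift leaves a residual of -466.6 − (-461.3) = -5.3 m north and 210.7 − (243.6) = -32.9 m east.
Residual distance = √((-5.3)² + (-32.9)²) = 33.3 m.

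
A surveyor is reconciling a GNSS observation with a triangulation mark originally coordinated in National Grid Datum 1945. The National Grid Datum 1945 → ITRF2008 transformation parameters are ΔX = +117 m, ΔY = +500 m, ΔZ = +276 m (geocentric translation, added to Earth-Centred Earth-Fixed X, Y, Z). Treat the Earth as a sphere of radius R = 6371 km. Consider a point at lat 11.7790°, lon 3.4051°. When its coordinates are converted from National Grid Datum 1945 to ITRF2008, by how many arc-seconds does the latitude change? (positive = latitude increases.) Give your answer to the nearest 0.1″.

Δφ = 7.8″

sin φ = 0.204137, cos φ = 0.978942, sin λ = 0.059395, cos λ = 0.998235.
North component: ΔN = −sin φ cos λ·ΔX − sin φ sin λ·ΔY + cos φ·ΔZ = −(0.204137)(0.998235)(117) − (0.204137)(0.059395)(500) + (0.978942)(276) = 240.28 m.
1° of latitude spans πR/180 = 111195 m, so Δφ = 240.28 / 111195 × 3600 = 7.779″.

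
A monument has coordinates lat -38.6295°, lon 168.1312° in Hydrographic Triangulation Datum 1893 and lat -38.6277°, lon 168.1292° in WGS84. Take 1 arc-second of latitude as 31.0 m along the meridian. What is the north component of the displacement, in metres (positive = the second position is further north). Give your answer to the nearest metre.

Δφ = -38.6277° − -38.6295° = +0.0018°; Δλ = 168.1292° − 168.1312° = -0.0020°.
1° of latitude = 3600 × 31.00 = 111600 m.
ΔN = Δφ × 111600 = 200.9 m; ΔE = Δλ × 111600 × cos(-38.6295°) = -0.0020 × 111600 × 0.781199 = -174.4 m.

ΔN = 201 m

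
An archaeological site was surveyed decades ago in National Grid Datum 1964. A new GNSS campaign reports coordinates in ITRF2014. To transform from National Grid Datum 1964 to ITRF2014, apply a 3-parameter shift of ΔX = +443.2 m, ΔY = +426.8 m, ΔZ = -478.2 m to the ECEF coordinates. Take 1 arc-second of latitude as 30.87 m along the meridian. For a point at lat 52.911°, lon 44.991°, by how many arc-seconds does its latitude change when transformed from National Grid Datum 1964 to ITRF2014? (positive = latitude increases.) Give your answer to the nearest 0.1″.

sin φ = 0.797700, cos φ = 0.603055, sin λ = 0.706996, cos λ = 0.707218.
North component: ΔN = −sin φ cos λ·ΔX − sin φ sin λ·ΔY + cos φ·ΔZ = −(0.797700)(0.707218)(443.2) − (0.797700)(0.706996)(426.8) + (0.603055)(-478.2) = -779.11 m.
1° of latitude spans 3600 × 30.87 = 111132 m, so Δφ = -779.11 / 111132 × 3600 = -25.239″.

Δφ = -25.2″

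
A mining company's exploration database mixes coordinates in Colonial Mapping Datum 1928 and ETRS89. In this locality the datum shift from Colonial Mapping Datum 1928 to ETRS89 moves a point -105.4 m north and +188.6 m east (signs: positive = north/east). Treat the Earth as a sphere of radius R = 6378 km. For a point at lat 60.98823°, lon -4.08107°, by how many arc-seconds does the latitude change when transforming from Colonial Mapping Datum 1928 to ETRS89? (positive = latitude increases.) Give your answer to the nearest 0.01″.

Δφ = -3.41″

On a sphere of radius R, 1 rad of latitude = R, so Δφ = ΔN / R = -105.4 / 6378000 = -1.6526e-05 rad = -3.409″.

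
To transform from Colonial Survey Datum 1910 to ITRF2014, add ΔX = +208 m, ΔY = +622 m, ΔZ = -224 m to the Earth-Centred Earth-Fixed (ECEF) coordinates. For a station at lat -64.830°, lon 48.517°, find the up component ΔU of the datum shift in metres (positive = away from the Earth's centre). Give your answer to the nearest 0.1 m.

The local up (radial) axis is (cos φ cos λ, cos φ sin λ, sin φ), giving ΔU = 58.598 + 198.181 + 202.731 = 459.51 m.

ΔU = 459.5 m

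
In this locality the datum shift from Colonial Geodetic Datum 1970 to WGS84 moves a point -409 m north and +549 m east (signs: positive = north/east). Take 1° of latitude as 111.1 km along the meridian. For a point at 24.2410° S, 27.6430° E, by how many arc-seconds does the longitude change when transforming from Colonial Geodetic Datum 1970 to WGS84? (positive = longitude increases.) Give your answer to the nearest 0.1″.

Δλ = 19.5″

At latitude -24.2410°, cos φ = 0.911827.
1° of longitude at this latitude = 111.1 × cos φ = 101.30 km, so Δλ = 549.0 / 101303.9 = 0.0054193° = 19.510″.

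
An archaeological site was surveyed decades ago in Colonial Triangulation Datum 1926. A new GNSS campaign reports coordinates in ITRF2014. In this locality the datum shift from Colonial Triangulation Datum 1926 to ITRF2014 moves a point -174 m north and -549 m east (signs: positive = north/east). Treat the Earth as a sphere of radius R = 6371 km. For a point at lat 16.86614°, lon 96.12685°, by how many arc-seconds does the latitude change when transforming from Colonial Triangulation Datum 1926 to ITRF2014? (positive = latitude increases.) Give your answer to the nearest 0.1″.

Δφ = -5.6″

On a sphere of radius R, 1 rad of latitude = R, so Δφ = ΔN / R = -174.0 / 6371000 = -2.7311e-05 rad = -5.633″.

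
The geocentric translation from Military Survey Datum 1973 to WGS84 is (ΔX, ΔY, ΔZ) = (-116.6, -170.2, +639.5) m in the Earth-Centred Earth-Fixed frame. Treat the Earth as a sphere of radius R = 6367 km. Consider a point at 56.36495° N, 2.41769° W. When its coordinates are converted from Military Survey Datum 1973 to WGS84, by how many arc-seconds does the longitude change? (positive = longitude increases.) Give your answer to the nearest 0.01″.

Δλ = -10.23″

sin φ = 0.832583, cos φ = 0.553901, sin λ = -0.042184, cos λ = 0.999110.
East component: ΔE = −sin λ·ΔX + cos λ·ΔY = −(-0.042184)(-116.6) + (0.999110)(-170.2) = -174.97 m.
1° of latitude spans πR/180 = 111125 m; at latitude φ, 1° of longitude spans that × cos φ = 61552.3 m, so Δλ = -174.97 / 61552.3 × 3600 = -10.233″.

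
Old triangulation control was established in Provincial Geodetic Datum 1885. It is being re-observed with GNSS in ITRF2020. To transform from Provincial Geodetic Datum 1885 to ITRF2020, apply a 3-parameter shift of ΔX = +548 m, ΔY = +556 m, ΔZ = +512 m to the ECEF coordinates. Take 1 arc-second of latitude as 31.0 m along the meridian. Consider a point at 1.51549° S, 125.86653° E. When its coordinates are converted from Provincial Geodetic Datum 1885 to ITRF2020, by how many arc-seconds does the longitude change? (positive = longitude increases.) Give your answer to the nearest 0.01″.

sin φ = -0.026447, cos φ = 0.999650, sin λ = 0.810384, cos λ = -0.585899.
East component: ΔE = −sin λ·ΔX + cos λ·ΔY = −(0.810384)(548) + (-0.585899)(556) = -769.85 m.
1° of latitude spans 3600 × 31.00 = 111600 m; at latitude φ, 1° of longitude spans that × cos φ = 111561.0 m, so Δλ = -769.85 / 111561.0 × 3600 = -24.843″.

Δλ = -24.84″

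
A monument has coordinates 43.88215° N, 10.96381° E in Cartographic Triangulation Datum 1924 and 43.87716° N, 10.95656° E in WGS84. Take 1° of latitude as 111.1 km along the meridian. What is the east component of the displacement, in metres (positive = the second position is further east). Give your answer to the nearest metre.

ΔE = -581 m

Δφ = 43.87716° − 43.88215° = -0.00499°; Δλ = 10.95656° − 10.96381° = -0.00725°.
ΔN = Δφ × 111100 = -554.4 m; ΔE = Δλ × 111100 × cos(43.88215°) = -0.00725 × 111100 × 0.720767 = -580.6 m.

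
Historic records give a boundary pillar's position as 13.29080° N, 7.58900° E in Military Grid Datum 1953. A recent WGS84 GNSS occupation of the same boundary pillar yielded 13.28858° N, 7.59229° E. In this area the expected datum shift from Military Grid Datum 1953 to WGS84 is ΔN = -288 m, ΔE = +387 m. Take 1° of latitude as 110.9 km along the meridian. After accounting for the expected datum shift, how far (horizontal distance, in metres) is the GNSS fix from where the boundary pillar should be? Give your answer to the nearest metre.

Observed coordinate differences: Δφ = -0.00222°, Δλ = +0.00329°.
Converting to metres (1° lat = 110900 m, cos φ = 0.973216): observed ΔN = -246.2 m, observed ΔE = 355.1 m.
Subtracting the expected shift leaves a residual of -246.2 − (-288) = 41.8 m north and 355.1 − (387) = -31.9 m east.
Residual distance = √(41.8² + (-31.9)²) = 52.6 m.

53 m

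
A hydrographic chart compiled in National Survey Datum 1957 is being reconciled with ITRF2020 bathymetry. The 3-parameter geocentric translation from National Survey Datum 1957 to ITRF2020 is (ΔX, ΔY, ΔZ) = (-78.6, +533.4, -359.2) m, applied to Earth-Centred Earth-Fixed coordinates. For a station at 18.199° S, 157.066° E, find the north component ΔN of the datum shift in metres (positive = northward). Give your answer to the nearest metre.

ΔN = -254 m

The local north axis is (−sin φ cos λ, −sin φ sin λ, cos φ), giving ΔN = 22.608 + 64.915 − 341.232 = -253.71 m.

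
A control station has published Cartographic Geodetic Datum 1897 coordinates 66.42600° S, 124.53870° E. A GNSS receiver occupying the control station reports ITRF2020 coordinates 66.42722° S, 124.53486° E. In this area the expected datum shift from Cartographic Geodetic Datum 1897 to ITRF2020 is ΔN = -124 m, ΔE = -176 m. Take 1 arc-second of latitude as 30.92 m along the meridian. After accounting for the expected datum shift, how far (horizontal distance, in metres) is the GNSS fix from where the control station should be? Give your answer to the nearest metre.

Observed coordinate differences: Δφ = -0.00122°, Δλ = -0.00384°.
Converting to metres (1° lat = 111312 m, cos φ = 0.399933): observed ΔN = -135.8 m, observed ΔE = -170.9 m.
Subtracting the expected shift leaves a residual of -135.8 − (-124) = -11.8 m north and -170.9 − (-176) = 5.1 m east.
Residual distance = √((-11.8)² + 5.1²) = 12.8 m.

13 m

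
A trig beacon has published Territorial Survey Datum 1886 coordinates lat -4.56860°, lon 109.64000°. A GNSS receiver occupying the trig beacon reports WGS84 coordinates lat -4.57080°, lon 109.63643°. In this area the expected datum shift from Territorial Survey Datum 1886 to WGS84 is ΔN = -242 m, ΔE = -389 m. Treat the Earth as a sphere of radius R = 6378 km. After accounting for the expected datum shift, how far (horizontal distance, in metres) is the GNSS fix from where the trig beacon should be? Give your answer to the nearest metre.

Observed coordinate differences: Δφ = -0.00220°, Δλ = -0.00357°.
Converting to metres (1° lat = 111317 m, cos φ = 0.996823): observed ΔN = -244.9 m, observed ΔE = -396.1 m.
Subtracting the expected shift leaves a residual of -244.9 − (-242) = -2.9 m north and -396.1 − (-389) = -7.1 m east.
Residual distance = √((-2.9)² + (-7.1)²) = 7.7 m.

8 m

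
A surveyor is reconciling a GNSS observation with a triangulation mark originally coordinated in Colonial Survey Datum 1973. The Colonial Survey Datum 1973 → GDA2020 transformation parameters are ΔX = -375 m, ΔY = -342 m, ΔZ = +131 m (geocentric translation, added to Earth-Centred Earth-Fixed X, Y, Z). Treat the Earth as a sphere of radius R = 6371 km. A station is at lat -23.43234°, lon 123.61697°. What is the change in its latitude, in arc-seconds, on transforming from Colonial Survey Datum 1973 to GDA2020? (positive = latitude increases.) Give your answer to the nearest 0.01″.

sin φ = -0.397666, cos φ = 0.917530, sin λ = 0.832757, cos λ = -0.553638.
North component: ΔN = −sin φ cos λ·ΔX − sin φ sin λ·ΔY + cos φ·ΔZ = −(-0.397666)(-0.553638)(-375) − (-0.397666)(0.832757)(-342) + (0.917530)(131) = 89.50 m.
1° of latitude spans πR/180 = 111195 m, so Δφ = 89.50 / 111195 × 3600 = 2.898″.

Δφ = 2.90″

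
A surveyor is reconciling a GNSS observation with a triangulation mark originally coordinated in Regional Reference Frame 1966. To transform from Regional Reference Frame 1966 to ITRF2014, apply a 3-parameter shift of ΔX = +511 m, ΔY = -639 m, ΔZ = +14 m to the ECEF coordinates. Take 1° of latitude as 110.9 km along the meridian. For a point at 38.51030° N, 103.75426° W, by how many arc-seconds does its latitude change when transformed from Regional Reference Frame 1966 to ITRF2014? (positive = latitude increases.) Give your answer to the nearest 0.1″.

sin φ = 0.622655, cos φ = 0.782496, sin λ = -0.971324, cos λ = -0.237758.
North component: ΔN = −sin φ cos λ·ΔX − sin φ sin λ·ΔY + cos φ·ΔZ = −(0.622655)(-0.237758)(511) − (0.622655)(-0.971324)(-639) + (0.782496)(14) = -299.86 m.
1° of latitude spans 110900 m, so Δφ = -299.86 / 110900 × 3600 = -9.734″.

Δφ = -9.7″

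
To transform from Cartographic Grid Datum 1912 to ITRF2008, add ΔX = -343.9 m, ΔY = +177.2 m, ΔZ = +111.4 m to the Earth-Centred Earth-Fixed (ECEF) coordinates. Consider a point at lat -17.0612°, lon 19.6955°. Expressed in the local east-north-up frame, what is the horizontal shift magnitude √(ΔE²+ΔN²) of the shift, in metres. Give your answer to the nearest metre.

284 m

At φ = -17.0612°, λ = 19.6955°: sin φ = -0.293393, cos φ = 0.955992, sin λ = 0.337021, cos λ = 0.941497.
ΔE = −sin λ·ΔX + cos λ·ΔY = −(0.337021)·(-343.9) + (0.941497)·(177.2) = 282.73 m.
ΔN = −sin φ cos λ·ΔX − sin φ sin λ·ΔY + cos φ·ΔZ = −(-0.293393)(0.941497)(-343.9) − (-0.293393)(0.337021)(177.2) + (0.955992)(111.4) = 29.02 m.
Horizontal magnitude = √(ΔE² + ΔN²) = √(282.73² + 29.02²) = 284.22 m.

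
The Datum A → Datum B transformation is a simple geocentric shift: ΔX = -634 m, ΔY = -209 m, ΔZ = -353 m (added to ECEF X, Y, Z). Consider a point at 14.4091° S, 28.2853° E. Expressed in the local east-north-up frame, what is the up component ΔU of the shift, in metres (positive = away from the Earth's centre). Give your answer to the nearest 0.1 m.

At φ = -14.4091°, λ = 28.2853°: sin φ = -0.248844, cos φ = 0.968544, sin λ = 0.473862, cos λ = 0.880599.
ΔU = cos φ cos λ·ΔX + cos φ sin λ·ΔY + sin φ·ΔZ = (0.968544)(0.880599)(-634) + (0.968544)(0.473862)(-209) + (-0.248844)(-353) = -548.82 m.

ΔU = -548.8 m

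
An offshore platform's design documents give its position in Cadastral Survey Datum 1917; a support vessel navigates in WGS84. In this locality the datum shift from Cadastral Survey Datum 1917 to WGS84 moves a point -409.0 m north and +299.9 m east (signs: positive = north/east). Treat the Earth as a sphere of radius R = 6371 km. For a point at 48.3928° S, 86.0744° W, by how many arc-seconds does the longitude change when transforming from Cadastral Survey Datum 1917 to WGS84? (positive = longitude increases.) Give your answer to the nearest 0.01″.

At latitude -48.3928°, cos φ = 0.664020.
One radian of longitude at latitude φ spans R cos φ, so Δλ = ΔE / (R cos φ) = 299.9 / (6371000 × 0.664020) = 7.0890e-05 rad = 14.622″.

Δλ = 14.62″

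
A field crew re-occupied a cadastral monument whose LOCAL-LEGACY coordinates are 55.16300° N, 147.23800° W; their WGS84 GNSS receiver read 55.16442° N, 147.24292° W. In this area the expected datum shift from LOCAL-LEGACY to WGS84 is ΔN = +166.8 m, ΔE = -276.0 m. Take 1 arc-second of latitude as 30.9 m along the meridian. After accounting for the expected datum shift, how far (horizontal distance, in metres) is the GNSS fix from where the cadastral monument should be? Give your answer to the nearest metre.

38 m

Observed coordinate differences: Δφ = +0.00142°, Δλ = -0.00492°.
Converting to metres (1° lat = 111240 m, cos φ = 0.571244): observed ΔN = 158.0 m, observed ΔE = -312.6 m.
Subtracting the expected shift leaves a residual of 158.0 − (166.8) = -8.8 m north and -312.6 − (-276.0) = -36.6 m east.
Residual distance = √((-8.8)² + (-36.6)²) = 37.7 m.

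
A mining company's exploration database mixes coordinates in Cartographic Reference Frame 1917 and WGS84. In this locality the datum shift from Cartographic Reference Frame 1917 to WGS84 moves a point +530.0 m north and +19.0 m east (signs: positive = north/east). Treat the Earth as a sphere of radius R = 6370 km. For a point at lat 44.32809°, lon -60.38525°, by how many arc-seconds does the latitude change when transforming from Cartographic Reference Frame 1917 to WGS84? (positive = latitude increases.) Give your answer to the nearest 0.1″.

On a sphere of radius R, 1 rad of latitude = R, so Δφ = ΔN / R = 530.0 / 6370000 = 8.3203e-05 rad = 17.162″.

Δφ = 17.2″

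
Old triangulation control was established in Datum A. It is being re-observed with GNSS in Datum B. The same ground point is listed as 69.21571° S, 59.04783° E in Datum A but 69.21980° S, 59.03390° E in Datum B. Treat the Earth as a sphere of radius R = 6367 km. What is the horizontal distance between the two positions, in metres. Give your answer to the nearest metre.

Δφ = -69.21980° − -69.21571° = -0.00409°; Δλ = 59.03390° − 59.04783° = -0.01393°.
1° along a meridian = πR/180 = 111125 m.
ΔN = Δφ × 111125 = -454.5 m; ΔE = Δλ × 111125 × cos(-69.21571°) = -0.01393 × 111125 × 0.354851 = -549.3 m.
Distance = √(ΔE² + ΔN²) = √((-549.3)² + (-454.5)²) = 713.0 m.

713 m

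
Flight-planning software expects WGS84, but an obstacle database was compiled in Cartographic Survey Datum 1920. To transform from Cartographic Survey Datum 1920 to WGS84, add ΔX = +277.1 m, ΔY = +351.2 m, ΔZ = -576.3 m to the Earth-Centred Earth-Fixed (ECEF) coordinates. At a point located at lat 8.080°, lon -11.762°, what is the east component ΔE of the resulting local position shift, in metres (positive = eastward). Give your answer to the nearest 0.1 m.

The local east axis at (φ, λ) is (−sin λ, cos λ, 0), so ΔE = −sin(-11.762°)·277.1 + cos(-11.762°)·351.2 = 400.31 m.

ΔE = 400.3 m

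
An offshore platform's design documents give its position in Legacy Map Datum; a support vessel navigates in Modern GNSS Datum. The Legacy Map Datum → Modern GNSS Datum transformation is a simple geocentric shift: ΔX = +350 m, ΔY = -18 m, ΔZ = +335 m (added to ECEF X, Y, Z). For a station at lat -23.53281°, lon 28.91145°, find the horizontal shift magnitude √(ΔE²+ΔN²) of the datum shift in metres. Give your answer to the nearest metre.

At φ = -23.53281°, λ = 28.91145°: sin φ = -0.399274, cos φ = 0.916832, sin λ = 0.483457, cos λ = 0.875368.
ΔE = −sin λ·ΔX + cos λ·ΔY = −(0.483457)·(350) + (0.875368)·(-18) = -184.97 m.
ΔN = −sin φ cos λ·ΔX − sin φ sin λ·ΔY + cos φ·ΔZ = −(-0.399274)(0.875368)(350) − (-0.399274)(0.483457)(-18) + (0.916832)(335) = 425.99 m.
Horizontal magnitude = √(ΔE² + ΔN²) = √((-184.97)² + 425.99²) = 464.42 m.

464 m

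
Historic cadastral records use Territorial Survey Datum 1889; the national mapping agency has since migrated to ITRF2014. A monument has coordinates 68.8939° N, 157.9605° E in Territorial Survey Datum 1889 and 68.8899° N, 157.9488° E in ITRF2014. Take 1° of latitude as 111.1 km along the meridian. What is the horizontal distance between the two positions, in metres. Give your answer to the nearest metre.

645 m

Δφ = 68.8899° − 68.8939° = -0.0040°; Δλ = 157.9488° − 157.9605° = -0.0117°.
ΔN = Δφ × 111100 = -444.4 m; ΔE = Δλ × 111100 × cos(68.8939°) = -0.0117 × 111100 × 0.360096 = -468.1 m.
Distance = √(ΔE² + ΔN²) = √((-468.1)² + (-444.4)²) = 645.4 m.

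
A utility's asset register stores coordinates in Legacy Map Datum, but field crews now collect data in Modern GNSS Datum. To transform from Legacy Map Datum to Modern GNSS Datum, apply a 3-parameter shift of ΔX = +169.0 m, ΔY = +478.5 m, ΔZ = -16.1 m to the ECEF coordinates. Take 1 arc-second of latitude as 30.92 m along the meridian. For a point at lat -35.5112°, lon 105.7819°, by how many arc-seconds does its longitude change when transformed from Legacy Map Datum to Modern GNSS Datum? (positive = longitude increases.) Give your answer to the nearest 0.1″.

Δλ = -11.6″

sin φ = -0.580862, cos φ = 0.814002, sin λ = 0.962304, cos λ = -0.271976.
East component: ΔE = −sin λ·ΔX + cos λ·ΔY = −(0.962304)(169.0) + (-0.271976)(478.5) = -292.77 m.
1° of latitude spans 3600 × 30.92 = 111312 m; at latitude φ, 1° of longitude spans that × cos φ = 90608.2 m, so Δλ = -292.77 / 90608.2 × 3600 = -11.632″.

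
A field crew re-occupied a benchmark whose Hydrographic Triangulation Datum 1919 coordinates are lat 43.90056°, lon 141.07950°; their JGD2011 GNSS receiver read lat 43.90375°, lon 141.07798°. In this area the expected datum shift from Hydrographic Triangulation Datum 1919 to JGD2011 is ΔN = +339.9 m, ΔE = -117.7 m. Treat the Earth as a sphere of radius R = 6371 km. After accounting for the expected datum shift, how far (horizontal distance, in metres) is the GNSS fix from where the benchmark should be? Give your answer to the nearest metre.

15 m

Observed coordinate differences: Δφ = +0.00319°, Δλ = -0.00152°.
Converting to metres (1° lat = 111195 m, cos φ = 0.720544): observed ΔN = 354.7 m, observed ΔE = -121.8 m.
Subtracting the expected shift leaves a residual of 354.7 − (339.9) = 14.8 m north and -121.8 − (-117.7) = -4.1 m east.
Residual distance = √(14.8² + (-4.1)²) = 15.4 m.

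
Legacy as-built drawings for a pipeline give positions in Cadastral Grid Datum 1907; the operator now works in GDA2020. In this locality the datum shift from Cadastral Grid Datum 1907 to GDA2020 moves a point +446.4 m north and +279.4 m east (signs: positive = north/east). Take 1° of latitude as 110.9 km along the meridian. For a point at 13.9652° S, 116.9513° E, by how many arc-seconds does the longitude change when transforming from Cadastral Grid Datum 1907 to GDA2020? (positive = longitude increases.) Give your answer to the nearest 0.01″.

Δλ = 9.35″

At latitude -13.9652°, cos φ = 0.970442.
1° of longitude at this latitude = 110.9 × cos φ = 107.62 km, so Δλ = 279.4 / 107622.1 = 0.0025961° = 9.346″.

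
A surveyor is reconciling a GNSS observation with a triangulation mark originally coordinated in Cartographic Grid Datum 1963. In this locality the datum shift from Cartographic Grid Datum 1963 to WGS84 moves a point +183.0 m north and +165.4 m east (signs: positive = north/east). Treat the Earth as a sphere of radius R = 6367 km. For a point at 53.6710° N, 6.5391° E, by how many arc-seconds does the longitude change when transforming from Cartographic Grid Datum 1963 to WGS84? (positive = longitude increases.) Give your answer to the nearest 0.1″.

At latitude 53.6710°, cos φ = 0.592421.
One radian of longitude at latitude φ spans R cos φ, so Δλ = ΔE / (R cos φ) = 165.4 / (6367000 × 0.592421) = 4.3850e-05 rad = 9.045″.

Δλ = 9.0″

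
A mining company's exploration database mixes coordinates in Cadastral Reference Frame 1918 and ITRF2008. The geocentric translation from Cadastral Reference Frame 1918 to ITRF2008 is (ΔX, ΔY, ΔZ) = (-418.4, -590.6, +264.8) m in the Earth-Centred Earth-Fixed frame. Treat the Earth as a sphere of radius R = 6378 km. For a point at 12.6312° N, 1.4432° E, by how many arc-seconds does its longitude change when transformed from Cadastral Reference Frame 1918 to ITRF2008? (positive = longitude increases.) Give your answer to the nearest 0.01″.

Δλ = -19.22″

sin φ = 0.218675, cos φ = 0.975798, sin λ = 0.025186, cos λ = 0.999683.
East component: ΔE = −sin λ·ΔX + cos λ·ΔY = −(0.025186)(-418.4) + (0.999683)(-590.6) = -579.87 m.
1° of latitude spans πR/180 = 111317 m; at latitude φ, 1° of longitude spans that × cos φ = 108623.0 m, so Δλ = -579.87 / 108623.0 × 3600 = -19.218″.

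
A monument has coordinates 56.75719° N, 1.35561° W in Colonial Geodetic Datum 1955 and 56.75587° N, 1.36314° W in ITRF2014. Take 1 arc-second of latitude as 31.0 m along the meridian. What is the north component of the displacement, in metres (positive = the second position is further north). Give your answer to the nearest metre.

ΔN = -147 m

Δφ = 56.75587° − 56.75719° = -0.00132°; Δλ = -1.36314° − -1.35561° = -0.00753°.
1° of latitude = 3600 × 31.00 = 111600 m.
ΔN = Δφ × 111600 = -147.3 m; ΔE = Δλ × 111600 × cos(56.75719°) = -0.00753 × 111600 × 0.548188 = -460.7 m.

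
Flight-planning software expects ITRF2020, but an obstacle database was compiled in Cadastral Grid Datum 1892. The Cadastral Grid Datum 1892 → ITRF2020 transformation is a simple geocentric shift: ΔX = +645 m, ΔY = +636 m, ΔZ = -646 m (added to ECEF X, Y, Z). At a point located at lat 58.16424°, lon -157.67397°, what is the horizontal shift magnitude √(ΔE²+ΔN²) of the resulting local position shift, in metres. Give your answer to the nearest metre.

At φ = 58.16424°, λ = -157.67397°: sin φ = 0.849564, cos φ = 0.527486, sin λ = -0.379876, cos λ = -0.925037.
ΔE = −sin λ·ΔX + cos λ·ΔY = −(-0.379876)·(645) + (-0.925037)·(636) = -343.30 m.
ΔN = −sin φ cos λ·ΔX − sin φ sin λ·ΔY + cos φ·ΔZ = −(0.849564)(-0.925037)(645) − (0.849564)(-0.379876)(636) + (0.527486)(-646) = 371.39 m.
Horizontal magnitude = √(ΔE² + ΔN²) = √((-343.30)² + 371.39²) = 505.76 m.

506 m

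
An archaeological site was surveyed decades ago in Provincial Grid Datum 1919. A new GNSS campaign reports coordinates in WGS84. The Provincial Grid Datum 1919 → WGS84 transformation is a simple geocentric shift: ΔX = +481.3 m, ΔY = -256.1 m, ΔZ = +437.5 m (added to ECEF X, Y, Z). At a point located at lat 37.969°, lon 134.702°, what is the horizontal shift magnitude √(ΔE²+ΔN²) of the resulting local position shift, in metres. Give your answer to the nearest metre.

685 m

The local east axis at (φ, λ) is (−sin λ, cos λ, 0), so ΔE = −sin(134.702°)·481.3 + cos(134.702°)·(-256.1) = -161.95 m.
The local north axis is (−sin φ cos λ, −sin φ sin λ, cos φ), giving ΔN = 208.291 + 111.991 + 344.900 = 665.18 m.
Horizontal magnitude = √(ΔE² + ΔN²) = √((-161.95)² + 665.18²) = 684.61 m.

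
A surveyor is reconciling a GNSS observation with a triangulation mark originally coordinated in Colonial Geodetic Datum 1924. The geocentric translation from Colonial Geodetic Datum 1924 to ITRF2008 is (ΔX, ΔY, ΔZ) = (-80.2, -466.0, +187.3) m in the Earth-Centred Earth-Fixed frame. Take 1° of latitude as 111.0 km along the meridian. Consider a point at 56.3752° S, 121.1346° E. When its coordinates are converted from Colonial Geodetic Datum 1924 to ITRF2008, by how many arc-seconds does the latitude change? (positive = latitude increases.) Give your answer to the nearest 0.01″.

sin φ = -0.832682, cos φ = 0.553752, sin λ = 0.855955, cos λ = -0.517050.
North component: ΔN = −sin φ cos λ·ΔX − sin φ sin λ·ΔY + cos φ·ΔZ = −(-0.832682)(-0.517050)(-80.2) − (-0.832682)(0.855955)(-466.0) + (0.553752)(187.3) = -193.89 m.
1° of latitude spans 111000 m, so Δφ = -193.89 / 111000 × 3600 = -6.288″.

Δφ = -6.29″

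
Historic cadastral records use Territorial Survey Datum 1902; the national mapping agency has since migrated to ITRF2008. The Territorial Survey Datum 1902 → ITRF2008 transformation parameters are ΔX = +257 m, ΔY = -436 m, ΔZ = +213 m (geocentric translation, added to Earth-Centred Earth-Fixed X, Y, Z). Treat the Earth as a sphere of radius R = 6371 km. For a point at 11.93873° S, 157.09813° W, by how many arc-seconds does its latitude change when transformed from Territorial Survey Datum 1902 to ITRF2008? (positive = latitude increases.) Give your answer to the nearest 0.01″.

Δφ = 6.30″

sin φ = -0.206866, cos φ = 0.978369, sin λ = -0.389154, cos λ = -0.921173.
North component: ΔN = −sin φ cos λ·ΔX − sin φ sin λ·ΔY + cos φ·ΔZ = −(-0.206866)(-0.921173)(257) − (-0.206866)(-0.389154)(-436) + (0.978369)(213) = 194.52 m.
1° of latitude spans πR/180 = 111195 m, so Δφ = 194.52 / 111195 × 3600 = 6.298″.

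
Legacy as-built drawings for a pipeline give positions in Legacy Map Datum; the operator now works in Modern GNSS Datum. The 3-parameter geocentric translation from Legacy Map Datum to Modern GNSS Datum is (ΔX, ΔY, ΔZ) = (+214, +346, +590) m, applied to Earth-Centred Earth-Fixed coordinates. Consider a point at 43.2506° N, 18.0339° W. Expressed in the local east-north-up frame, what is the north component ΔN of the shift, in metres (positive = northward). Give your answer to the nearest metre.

The local north axis is (−sin φ cos λ, −sin φ sin λ, cos φ), giving ΔN = -139.427 + 73.394 + 429.735 = 363.70 m.

ΔN = 364 m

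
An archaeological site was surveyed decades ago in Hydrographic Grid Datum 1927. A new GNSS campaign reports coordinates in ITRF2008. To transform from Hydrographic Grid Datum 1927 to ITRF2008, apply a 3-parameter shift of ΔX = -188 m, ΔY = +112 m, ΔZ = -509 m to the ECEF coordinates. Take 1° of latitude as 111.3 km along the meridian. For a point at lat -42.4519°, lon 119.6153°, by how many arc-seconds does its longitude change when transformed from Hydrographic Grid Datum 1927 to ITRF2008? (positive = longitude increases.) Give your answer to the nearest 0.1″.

sin φ = -0.674971, cos φ = 0.737844, sin λ = 0.869363, cos λ = -0.494174.
East component: ΔE = −sin λ·ΔX + cos λ·ΔY = −(0.869363)(-188) + (-0.494174)(112) = 108.09 m.
1° of latitude spans 111300 m; at latitude φ, 1° of longitude spans that × cos φ = 82122.1 m, so Δλ = 108.09 / 82122.1 × 3600 = 4.738″.

Δλ = 4.7″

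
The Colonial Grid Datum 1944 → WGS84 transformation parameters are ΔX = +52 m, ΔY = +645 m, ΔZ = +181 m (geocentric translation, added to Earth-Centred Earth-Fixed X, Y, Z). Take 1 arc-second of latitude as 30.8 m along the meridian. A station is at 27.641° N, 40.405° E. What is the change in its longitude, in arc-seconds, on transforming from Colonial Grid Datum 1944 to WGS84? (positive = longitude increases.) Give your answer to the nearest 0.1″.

sin φ = 0.463930, cos φ = 0.885872, sin λ = 0.648186, cos λ = 0.761482.
East component: ΔE = −sin λ·ΔX + cos λ·ΔY = −(0.648186)(52) + (0.761482)(645) = 457.45 m.
1° of latitude spans 3600 × 30.80 = 110880 m; at latitude φ, 1° of longitude spans that × cos φ = 98225.5 m, so Δλ = 457.45 / 98225.5 × 3600 = 16.766″.

Δλ = 16.8″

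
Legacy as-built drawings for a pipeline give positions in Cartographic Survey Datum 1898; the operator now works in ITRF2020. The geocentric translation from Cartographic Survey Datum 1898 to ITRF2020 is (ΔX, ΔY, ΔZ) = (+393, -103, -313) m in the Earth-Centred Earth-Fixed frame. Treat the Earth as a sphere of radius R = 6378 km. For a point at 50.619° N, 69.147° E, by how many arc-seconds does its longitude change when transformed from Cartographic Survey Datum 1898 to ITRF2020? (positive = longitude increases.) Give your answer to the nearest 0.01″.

sin φ = 0.772944, cos φ = 0.634474, sin λ = 0.934497, cos λ = 0.355972.
East component: ΔE = −sin λ·ΔX + cos λ·ΔY = −(0.934497)(393) + (0.355972)(-103) = -403.92 m.
1° of latitude spans πR/180 = 111317 m; at latitude φ, 1° of longitude spans that × cos φ = 70627.8 m, so Δλ = -403.92 / 70627.8 × 3600 = -20.588″.

Δλ = -20.59″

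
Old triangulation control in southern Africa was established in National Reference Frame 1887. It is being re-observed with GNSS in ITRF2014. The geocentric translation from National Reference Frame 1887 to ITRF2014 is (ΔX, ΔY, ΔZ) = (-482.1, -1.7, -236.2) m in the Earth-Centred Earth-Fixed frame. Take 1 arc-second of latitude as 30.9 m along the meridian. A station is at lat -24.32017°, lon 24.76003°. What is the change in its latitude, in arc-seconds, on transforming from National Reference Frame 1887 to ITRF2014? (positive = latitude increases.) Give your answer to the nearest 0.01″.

sin φ = -0.411835, cos φ = 0.911258, sin λ = 0.418819, cos λ = 0.908070.
North component: ΔN = −sin φ cos λ·ΔX − sin φ sin λ·ΔY + cos φ·ΔZ = −(-0.411835)(0.908070)(-482.1) − (-0.411835)(0.418819)(-1.7) + (0.911258)(-236.2) = -395.83 m.
1° of latitude spans 3600 × 30.90 = 111240 m, so Δφ = -395.83 / 111240 × 3600 = -12.810″.

Δφ = -12.81″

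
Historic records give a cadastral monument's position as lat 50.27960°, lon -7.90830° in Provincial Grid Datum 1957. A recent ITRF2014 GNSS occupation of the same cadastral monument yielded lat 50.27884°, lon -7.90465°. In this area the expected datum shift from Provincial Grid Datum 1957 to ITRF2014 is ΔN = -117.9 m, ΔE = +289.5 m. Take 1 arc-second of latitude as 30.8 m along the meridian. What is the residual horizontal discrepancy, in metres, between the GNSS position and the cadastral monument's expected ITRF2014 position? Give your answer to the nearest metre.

Observed coordinate differences: Δφ = -0.00076°, Δλ = +0.00365°.
Converting to metres (1° lat = 110880 m, cos φ = 0.639042): observed ΔN = -84.3 m, observed ΔE = 258.6 m.
Subtracting the expected shift leaves a residual of -84.3 − (-117.9) = 33.6 m north and 258.6 − (289.5) = -30.9 m east.
Residual distance = √(33.6² + (-30.9)²) = 45.7 m.

46 m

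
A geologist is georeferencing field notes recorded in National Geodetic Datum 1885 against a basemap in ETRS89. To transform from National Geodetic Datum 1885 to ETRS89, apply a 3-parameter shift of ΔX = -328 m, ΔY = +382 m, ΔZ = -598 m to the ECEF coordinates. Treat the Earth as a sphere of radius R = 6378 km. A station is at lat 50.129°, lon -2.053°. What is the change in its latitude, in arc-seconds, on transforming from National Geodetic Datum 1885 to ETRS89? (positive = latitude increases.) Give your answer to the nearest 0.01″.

Δφ = -3.92″

sin φ = 0.767490, cos φ = 0.641061, sin λ = -0.035824, cos λ = 0.999358.
North component: ΔN = −sin φ cos λ·ΔX − sin φ sin λ·ΔY + cos φ·ΔZ = −(0.767490)(0.999358)(-328) − (0.767490)(-0.035824)(382) + (0.641061)(-598) = -121.28 m.
1° of latitude spans πR/180 = 111317 m, so Δφ = -121.28 / 111317 × 3600 = -3.922″.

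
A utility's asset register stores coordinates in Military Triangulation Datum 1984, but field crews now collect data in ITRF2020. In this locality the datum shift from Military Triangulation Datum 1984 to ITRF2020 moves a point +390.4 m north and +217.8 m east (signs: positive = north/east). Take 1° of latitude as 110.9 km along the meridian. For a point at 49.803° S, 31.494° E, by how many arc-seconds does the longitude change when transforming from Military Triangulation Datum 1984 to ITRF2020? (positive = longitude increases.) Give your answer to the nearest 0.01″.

Δλ = 10.95″

At latitude -49.803°, cos φ = 0.645418.
1° of longitude at this latitude = 110.9 × cos φ = 71.58 km, so Δλ = 217.8 / 71576.8 = 0.0030429° = 10.954″.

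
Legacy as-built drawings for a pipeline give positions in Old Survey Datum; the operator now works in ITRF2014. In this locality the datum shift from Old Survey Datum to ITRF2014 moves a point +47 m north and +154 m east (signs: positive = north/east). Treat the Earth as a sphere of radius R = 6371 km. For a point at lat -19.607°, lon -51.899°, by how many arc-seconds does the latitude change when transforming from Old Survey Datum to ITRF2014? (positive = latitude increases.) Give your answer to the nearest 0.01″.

Δφ = 1.52″

On a sphere of radius R, 1 rad of latitude = R, so Δφ = ΔN / R = 47.0 / 6371000 = 7.3772e-06 rad = 1.522″.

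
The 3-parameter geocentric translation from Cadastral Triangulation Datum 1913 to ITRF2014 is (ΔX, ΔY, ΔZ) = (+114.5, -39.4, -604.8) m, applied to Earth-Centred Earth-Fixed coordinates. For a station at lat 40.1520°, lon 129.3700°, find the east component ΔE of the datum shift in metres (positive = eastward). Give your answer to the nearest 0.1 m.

The local east axis at (φ, λ) is (−sin λ, cos λ, 0), so ΔE = −sin(129.3700°)·114.5 + cos(129.3700°)·(-39.4) = -63.52 m.

ΔE = -63.5 m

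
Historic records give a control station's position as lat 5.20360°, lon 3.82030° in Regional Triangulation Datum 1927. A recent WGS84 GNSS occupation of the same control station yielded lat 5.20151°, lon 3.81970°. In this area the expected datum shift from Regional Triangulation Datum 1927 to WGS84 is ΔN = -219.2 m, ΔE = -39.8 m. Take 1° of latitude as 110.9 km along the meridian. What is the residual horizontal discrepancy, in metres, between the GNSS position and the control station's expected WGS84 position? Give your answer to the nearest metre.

29 m

Observed coordinate differences: Δφ = -0.00209°, Δλ = -0.00060°.
Converting to metres (1° lat = 110900 m, cos φ = 0.995879): observed ΔN = -231.8 m, observed ΔE = -66.3 m.
Subtracting the expected shift leaves a residual of -231.8 − (-219.2) = -12.6 m north and -66.3 − (-39.8) = -26.5 m east.
Residual distance = √((-12.6)² + (-26.5)²) = 29.3 m.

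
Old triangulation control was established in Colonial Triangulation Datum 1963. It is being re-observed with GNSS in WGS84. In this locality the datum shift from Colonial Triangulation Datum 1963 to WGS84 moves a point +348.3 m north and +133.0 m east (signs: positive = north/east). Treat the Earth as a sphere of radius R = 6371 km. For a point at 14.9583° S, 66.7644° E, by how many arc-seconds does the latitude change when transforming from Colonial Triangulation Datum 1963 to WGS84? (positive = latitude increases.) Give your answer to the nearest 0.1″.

On a sphere of radius R, 1 rad of latitude = R, so Δφ = ΔN / R = 348.3 / 6371000 = 5.4670e-05 rad = 11.276″.

Δφ = 11.3″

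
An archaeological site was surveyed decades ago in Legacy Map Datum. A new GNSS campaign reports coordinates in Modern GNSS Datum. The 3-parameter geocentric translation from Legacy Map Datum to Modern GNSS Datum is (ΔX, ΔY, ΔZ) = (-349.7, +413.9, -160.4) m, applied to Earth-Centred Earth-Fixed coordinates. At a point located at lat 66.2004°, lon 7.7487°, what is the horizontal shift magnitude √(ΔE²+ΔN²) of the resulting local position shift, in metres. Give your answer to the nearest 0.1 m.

499.6 m

At φ = 66.2004°, λ = 7.7487°: sin φ = 0.914962, cos φ = 0.403539, sin λ = 0.134828, cos λ = 0.990869.
ΔE = −sin λ·ΔX + cos λ·ΔY = −(0.134828)·(-349.7) + (0.990869)·(413.9) = 457.27 m.
ΔN = −sin φ cos λ·ΔX − sin φ sin λ·ΔY + cos φ·ΔZ = −(0.914962)(0.990869)(-349.7) − (0.914962)(0.134828)(413.9) + (0.403539)(-160.4) = 201.25 m.
Horizontal magnitude = √(ΔE² + ΔN²) = √(457.27² + 201.25²) = 499.60 m.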